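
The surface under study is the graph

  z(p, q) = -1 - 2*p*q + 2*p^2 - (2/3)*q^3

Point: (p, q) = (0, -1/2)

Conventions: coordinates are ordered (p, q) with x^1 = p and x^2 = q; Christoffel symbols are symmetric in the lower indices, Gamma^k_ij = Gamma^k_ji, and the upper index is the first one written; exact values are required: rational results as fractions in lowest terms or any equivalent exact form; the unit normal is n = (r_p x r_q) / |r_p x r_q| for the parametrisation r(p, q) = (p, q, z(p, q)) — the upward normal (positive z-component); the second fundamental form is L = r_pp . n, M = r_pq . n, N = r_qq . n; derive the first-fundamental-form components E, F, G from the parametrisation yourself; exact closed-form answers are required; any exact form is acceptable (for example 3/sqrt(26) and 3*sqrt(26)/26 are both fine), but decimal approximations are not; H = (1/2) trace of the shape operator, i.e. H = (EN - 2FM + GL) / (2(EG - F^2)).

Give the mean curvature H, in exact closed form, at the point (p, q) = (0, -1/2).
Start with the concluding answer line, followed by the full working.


Answer: H = 28/27

z_p = 1, z_q = -1/2, z_pp = 4, z_pq = -2, z_qq = 2
E = 2, F = -1/2, G = 5/4; answer radicand W^2 = 9/4
unnormalised second-form numerators: l = 4, m = -2, n = 2; L = l/sqrt(9/4), and similarly M = m/sqrt(W^2), N = n/sqrt(W^2)
H = (E*n - 2*F*m + G*l) / (2*(EG - F^2)*sqrt(W^2)); E*n - 2*F*m + G*l = 7, EG - F^2 = 9/4, so H = (14/9)/sqrt(9/4)


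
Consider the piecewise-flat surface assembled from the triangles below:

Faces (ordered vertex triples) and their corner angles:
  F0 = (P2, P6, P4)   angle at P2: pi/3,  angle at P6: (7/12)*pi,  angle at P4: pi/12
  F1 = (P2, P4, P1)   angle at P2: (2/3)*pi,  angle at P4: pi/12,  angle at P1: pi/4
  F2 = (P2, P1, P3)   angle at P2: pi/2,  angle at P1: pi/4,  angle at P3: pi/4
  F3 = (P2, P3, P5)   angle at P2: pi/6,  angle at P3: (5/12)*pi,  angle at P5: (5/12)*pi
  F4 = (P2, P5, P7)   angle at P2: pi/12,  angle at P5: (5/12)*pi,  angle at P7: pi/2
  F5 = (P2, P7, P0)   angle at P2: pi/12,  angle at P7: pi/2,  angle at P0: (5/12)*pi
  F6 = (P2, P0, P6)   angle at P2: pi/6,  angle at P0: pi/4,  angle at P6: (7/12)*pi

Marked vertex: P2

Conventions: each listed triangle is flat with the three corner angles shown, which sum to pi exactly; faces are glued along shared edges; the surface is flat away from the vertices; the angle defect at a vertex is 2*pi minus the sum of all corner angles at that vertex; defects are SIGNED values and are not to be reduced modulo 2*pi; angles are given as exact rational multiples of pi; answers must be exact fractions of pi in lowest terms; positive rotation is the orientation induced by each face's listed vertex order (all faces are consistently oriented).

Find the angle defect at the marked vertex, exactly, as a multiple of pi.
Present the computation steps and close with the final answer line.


Sum of corner angles at P2: 2*pi
defect = 2*pi - 2*pi

Answer: defect(P2) = 0


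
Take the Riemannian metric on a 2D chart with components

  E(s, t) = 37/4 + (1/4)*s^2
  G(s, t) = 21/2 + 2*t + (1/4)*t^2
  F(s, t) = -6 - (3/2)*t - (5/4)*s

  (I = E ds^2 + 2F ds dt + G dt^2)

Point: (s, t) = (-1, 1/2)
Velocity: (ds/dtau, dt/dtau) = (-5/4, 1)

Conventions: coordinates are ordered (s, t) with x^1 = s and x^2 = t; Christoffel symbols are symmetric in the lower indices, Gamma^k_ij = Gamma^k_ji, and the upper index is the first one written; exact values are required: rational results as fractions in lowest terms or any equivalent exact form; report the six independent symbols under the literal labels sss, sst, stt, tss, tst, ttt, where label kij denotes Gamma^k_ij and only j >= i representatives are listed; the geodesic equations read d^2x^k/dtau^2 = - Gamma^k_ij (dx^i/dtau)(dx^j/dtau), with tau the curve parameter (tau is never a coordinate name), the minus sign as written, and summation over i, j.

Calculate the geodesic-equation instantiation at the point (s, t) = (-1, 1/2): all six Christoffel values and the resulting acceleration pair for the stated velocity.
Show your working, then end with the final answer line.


E = 19/2, F = -11/2, G = 185/16 at the point
E_s = -1/2, E_t = 0, F_s = -5/4, F_t = -3/2, G_s = 0, G_t = 9/4
EG - F^2 = 2547/32;  g^inv = (32/2547) * [[185/16, 11/2], [11/2, 19/2]]
first-kind symbols [ij,l] = (1/2)(d_i g_jl + d_j g_il - d_l g_ij): [ss,s] = E_s/2 = -1/4, [ss,t] = F_s - E_t/2 = -5/4, [st,s] = E_t/2 = 0, [st,t] = G_s/2 = 0, [tt,s] = F_t - G_s/2 = -3/2, [tt,t] = G_t/2 = 9/8
Gamma^s_ij = (G*[ij,s] - F*[ij,t])/(EG - F^2), Gamma^t_ij = (E*[ij,t] - F*[ij,s])/(EG - F^2)
Gamma_sss = -625/5094, Gamma_sst = 0, Gamma_stt = -119/849, Gamma_tss = -424/2547, Gamma_tst = 0, Gamma_ttt = 26/849
d^2s/dtau^2 = -(Gamma_sss*(-5/4)^2 + 2*Gamma_sst*(-5/4)*(1) + Gamma_stt*(1)^2) = 27049/81504
d^2t/dtau^2 = -(Gamma_tss*(-5/4)^2 + 2*Gamma_tst*(-5/4)*(1) + Gamma_ttt*(1)^2) = 1169/5094

Answer: Gamma_sss = -625/5094, Gamma_sst = 0, Gamma_stt = -119/849, Gamma_tss = -424/2547, Gamma_tst = 0, Gamma_ttt = 26/849; accelerations (d^2s/dtau^2, d^2t/dtau^2) = (27049/81504, 1169/5094)


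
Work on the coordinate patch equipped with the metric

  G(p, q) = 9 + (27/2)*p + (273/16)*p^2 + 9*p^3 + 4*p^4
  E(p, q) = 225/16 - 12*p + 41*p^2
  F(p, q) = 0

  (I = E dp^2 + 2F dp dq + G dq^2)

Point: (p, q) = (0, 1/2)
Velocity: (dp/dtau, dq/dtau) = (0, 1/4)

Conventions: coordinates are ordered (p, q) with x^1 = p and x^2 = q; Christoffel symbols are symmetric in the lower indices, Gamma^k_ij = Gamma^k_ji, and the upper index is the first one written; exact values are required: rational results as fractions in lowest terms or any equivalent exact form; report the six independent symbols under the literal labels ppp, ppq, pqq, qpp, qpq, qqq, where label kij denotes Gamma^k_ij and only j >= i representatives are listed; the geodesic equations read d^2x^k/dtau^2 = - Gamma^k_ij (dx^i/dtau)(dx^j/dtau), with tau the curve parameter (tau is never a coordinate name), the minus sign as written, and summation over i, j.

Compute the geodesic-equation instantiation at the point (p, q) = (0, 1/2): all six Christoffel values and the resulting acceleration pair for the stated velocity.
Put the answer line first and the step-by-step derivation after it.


Answer: Gamma_ppp = -32/75, Gamma_ppq = 0, Gamma_pqq = -12/25, Gamma_qpp = 0, Gamma_qpq = 3/4, Gamma_qqq = 0; accelerations (d^2p/dtau^2, d^2q/dtau^2) = (3/100, 0)

E = 225/16, F = 0, G = 9 at the point
E_p = -12, E_q = 0, F_p = 0, F_q = 0, G_p = 27/2, G_q = 0
EG - F^2 = 2025/16;  g^inv = (16/2025) * [[9, 0], [0, 225/16]]
first-kind symbols [ij,l] = (1/2)(d_i g_jl + d_j g_il - d_l g_ij): [pp,p] = E_p/2 = -6, [pp,q] = F_p - E_q/2 = 0, [pq,p] = E_q/2 = 0, [pq,q] = G_p/2 = 27/4, [qq,p] = F_q - G_p/2 = -27/4, [qq,q] = G_q/2 = 0
Gamma^p_ij = (G*[ij,p] - F*[ij,q])/(EG - F^2), Gamma^q_ij = (E*[ij,q] - F*[ij,p])/(EG - F^2)
Gamma_ppp = -32/75, Gamma_ppq = 0, Gamma_pqq = -12/25, Gamma_qpp = 0, Gamma_qpq = 3/4, Gamma_qqq = 0
d^2p/dtau^2 = -(Gamma_ppp*(0)^2 + 2*Gamma_ppq*(0)*(1/4) + Gamma_pqq*(1/4)^2) = 3/100
d^2q/dtau^2 = -(Gamma_qpp*(0)^2 + 2*Gamma_qpq*(0)*(1/4) + Gamma_qqq*(1/4)^2) = 0


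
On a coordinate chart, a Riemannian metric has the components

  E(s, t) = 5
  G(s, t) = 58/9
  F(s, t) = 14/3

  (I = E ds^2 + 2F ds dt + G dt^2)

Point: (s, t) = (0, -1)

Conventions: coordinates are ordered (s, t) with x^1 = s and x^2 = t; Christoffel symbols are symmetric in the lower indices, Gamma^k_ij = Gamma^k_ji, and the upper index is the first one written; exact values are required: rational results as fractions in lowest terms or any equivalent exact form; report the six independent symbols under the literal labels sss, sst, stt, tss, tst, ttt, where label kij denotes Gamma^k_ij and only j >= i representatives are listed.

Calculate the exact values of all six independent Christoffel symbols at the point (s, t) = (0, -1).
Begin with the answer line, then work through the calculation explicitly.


Answer: Gamma_sss = 0, Gamma_sst = 0, Gamma_stt = 0, Gamma_tss = 0, Gamma_tst = 0, Gamma_ttt = 0

E = 5, F = 14/3, G = 58/9 at the point
E_s = 0, E_t = 0, F_s = 0, F_t = 0, G_s = 0, G_t = 0
EG - F^2 = 94/9;  g^inv = (9/94) * [[58/9, -14/3], [-14/3, 5]]
first-kind symbols [ij,l] = (1/2)(d_i g_jl + d_j g_il - d_l g_ij): [ss,s] = E_s/2 = 0, [ss,t] = F_s - E_t/2 = 0, [st,s] = E_t/2 = 0, [st,t] = G_s/2 = 0, [tt,s] = F_t - G_s/2 = 0, [tt,t] = G_t/2 = 0
Gamma^s_ij = (G*[ij,s] - F*[ij,t])/(EG - F^2), Gamma^t_ij = (E*[ij,t] - F*[ij,s])/(EG - F^2)


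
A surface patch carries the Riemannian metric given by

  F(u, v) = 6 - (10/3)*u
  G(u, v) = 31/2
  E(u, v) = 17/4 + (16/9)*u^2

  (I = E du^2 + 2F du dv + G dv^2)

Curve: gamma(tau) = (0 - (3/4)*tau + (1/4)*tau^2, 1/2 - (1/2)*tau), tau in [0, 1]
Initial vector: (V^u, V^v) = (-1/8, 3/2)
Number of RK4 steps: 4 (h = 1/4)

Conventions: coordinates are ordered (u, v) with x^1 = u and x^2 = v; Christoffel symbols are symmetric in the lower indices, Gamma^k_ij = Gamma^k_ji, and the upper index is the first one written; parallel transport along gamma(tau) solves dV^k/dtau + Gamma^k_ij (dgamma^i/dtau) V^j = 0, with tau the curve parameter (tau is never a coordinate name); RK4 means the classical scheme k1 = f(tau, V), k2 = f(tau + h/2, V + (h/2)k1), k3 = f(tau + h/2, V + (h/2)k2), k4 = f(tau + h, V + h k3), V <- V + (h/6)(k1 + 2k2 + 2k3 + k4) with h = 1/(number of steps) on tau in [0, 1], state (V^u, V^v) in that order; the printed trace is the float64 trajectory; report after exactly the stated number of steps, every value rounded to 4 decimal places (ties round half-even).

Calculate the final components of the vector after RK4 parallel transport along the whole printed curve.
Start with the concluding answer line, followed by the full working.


Answer: V^u = -0.1827, V^v = 1.5420

gamma'(tau) = (-3/4 + (1/2)*tau, -1/2); f(tau, V)^k = -Gamma^k_ij(gamma(tau)) gamma'^i(tau) V^j; h = 1/4; intermediate values shown to 6 dp
curve data and Christoffel symbols at the stage parameters:
  tau = 0.000000: gamma = (0.000000, 0.500000), gamma' = (-0.750000, -0.500000); Gamma_uuu = 0.669456, Gamma_uuv = 0.000000, Gamma_uvv = 0.000000, Gamma_vuu = -0.474198, Gamma_vuv = 0.000000, Gamma_vvv = 0.000000
  tau = 0.125000: gamma = (-0.089844, 0.437500), gamma' = (-0.687500, -0.500000); Gamma_uuu = 0.701241, Gamma_uuv = 0.000000, Gamma_uvv = 0.000000, Gamma_vuu = -0.500051, Gamma_vuv = 0.000000, Gamma_vvv = 0.000000
  tau = 0.250000: gamma = (-0.171875, 0.375000), gamma' = (-0.625000, -0.500000); Gamma_uuu = 0.731234, Gamma_uuv = 0.000000, Gamma_uvv = 0.000000, Gamma_vuu = -0.525140, Gamma_vuv = 0.000000, Gamma_vvv = 0.000000
  tau = 0.375000: gamma = (-0.246094, 0.312500), gamma' = (-0.562500, -0.500000); Gamma_uuu = 0.758691, Gamma_uuv = 0.000000, Gamma_uvv = 0.000000, Gamma_vuu = -0.548893, Gamma_vuv = 0.000000, Gamma_vvv = 0.000000
  tau = 0.500000: gamma = (-0.312500, 0.250000), gamma' = (-0.500000, -0.500000); Gamma_uuu = 0.782951, Gamma_uuv = 0.000000, Gamma_uvv = 0.000000, Gamma_vuu = -0.570749, Gamma_vuv = 0.000000, Gamma_vvv = 0.000000
  tau = 0.625000: gamma = (-0.371094, 0.187500), gamma' = (-0.437500, -0.500000); Gamma_uuu = 0.803522, Gamma_uuv = 0.000000, Gamma_uvv = 0.000000, Gamma_vuu = -0.590220, Gamma_vuv = 0.000000, Gamma_vvv = 0.000000
  tau = 0.750000: gamma = (-0.421875, 0.125000), gamma' = (-0.375000, -0.500000); Gamma_uuu = 0.820161, Gamma_uuv = 0.000000, Gamma_uvv = 0.000000, Gamma_vuu = -0.606945, Gamma_vuv = 0.000000, Gamma_vvv = 0.000000
  tau = 0.875000: gamma = (-0.464844, 0.062500), gamma' = (-0.312500, -0.500000); Gamma_uuu = 0.832913, Gamma_uuv = 0.000000, Gamma_uvv = 0.000000, Gamma_vuu = -0.620735, Gamma_vuv = 0.000000, Gamma_vvv = 0.000000
  tau = 1.000000: gamma = (-0.500000, 0.000000), gamma' = (-0.250000, -0.500000); Gamma_uuu = 0.842105, Gamma_uuv = 0.000000, Gamma_uvv = 0.000000, Gamma_vuu = -0.631579, Gamma_vuv = 0.000000, Gamma_vvv = 0.000000
step 0: V^u = -0.1250, V^v = 1.5000
step 1: k1 = (-0.062762, 0.044456), k2 = (-0.064045, 0.045670), k3 = (-0.064122, 0.045725), k4 = (-0.064454, 0.046288); V <- V + (h/6)(k1 + 2k2 + 2k3 + k4): V^u = -0.1410, V^v = 1.5114
step 2: k1 = (-0.064431, 0.046272), k2 = (-0.063603, 0.046015), k3 = (-0.063559, 0.045983), k4 = (-0.061411, 0.044767); V <- V + (h/6)(k1 + 2k2 + 2k3 + k4): V^u = -0.1568, V^v = 1.5229
step 3: k1 = (-0.061392, 0.044753), k2 = (-0.057827, 0.042476), k3 = (-0.057670, 0.042361), k4 = (-0.052666, 0.038975); V <- V + (h/6)(k1 + 2k2 + 2k3 + k4): V^u = -0.1712, V^v = 1.5334
step 4: k1 = (-0.052654, 0.038966), k2 = (-0.046274, 0.034486), k3 = (-0.046066, 0.034331), k4 = (-0.038466, 0.028850); V <- V + (h/6)(k1 + 2k2 + 2k3 + k4): V^u = -0.1827, V^v = 1.5420


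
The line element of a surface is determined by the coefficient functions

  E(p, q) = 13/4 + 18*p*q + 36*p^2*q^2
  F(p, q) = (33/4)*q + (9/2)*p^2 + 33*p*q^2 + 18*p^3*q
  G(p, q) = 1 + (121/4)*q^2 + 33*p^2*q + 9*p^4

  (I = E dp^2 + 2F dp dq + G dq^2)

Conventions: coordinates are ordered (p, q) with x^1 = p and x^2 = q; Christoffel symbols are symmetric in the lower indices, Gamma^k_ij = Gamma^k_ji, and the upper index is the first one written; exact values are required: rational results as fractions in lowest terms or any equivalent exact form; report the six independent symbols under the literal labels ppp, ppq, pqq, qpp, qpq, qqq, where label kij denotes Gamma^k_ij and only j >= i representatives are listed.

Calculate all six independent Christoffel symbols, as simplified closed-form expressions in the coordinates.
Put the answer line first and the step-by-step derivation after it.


Answer: Gamma_ppp = (144*p*q^2 + 36*q)/(36*p^4 + 144*p^2*q^2 + 132*p^2*q + 72*p*q + 121*q^2 + 13), Gamma_ppq = (144*p^2*q + 36*p)/(36*p^4 + 144*p^2*q^2 + 132*p^2*q + 72*p*q + 121*q^2 + 13), Gamma_pqq = (132*p*q + 33)/(36*p^4 + 144*p^2*q^2 + 132*p^2*q + 72*p*q + 121*q^2 + 13), Gamma_qpp = (72*p^2*q + 132*q^2)/(36*p^4 + 144*p^2*q^2 + 132*p^2*q + 72*p*q + 121*q^2 + 13), Gamma_qpq = (72*p^3 + 132*p*q)/(36*p^4 + 144*p^2*q^2 + 132*p^2*q + 72*p*q + 121*q^2 + 13), Gamma_qqq = (66*p^2 + 121*q)/(36*p^4 + 144*p^2*q^2 + 132*p^2*q + 72*p*q + 121*q^2 + 13)

E = 13/4 + 18*p*q + 36*p^2*q^2; F = (33/4)*q + (9/2)*p^2 + 33*p*q^2 + 18*p^3*q; G = 1 + (121/4)*q^2 + 33*p^2*q + 9*p^4
Gamma^k_ij = (1/2) g^{kl} (d_i g_jl + d_j g_il - d_l g_ij), with g^inv = (1/(EG-F^2)) [[G, -F], [-F, E]]
first partials: E_p = 18*q + 72*p*q^2, E_q = 18*p + 72*p^2*q, F_p = 9*p + 33*q^2 + 54*p^2*q, F_q = 33/4 + 66*p*q + 18*p^3, G_p = 66*p*q + 36*p^3, G_q = (121/2)*q + 33*p^2
D = EG - F^2 = 13/4 + (121/4)*q^2 + 18*p*q + 33*p^2*q + 36*p^2*q^2 + 9*p^4
expanded: Gamma^p_pp = (G E_p - 2F F_p + F E_q)/(2D), Gamma^p_pq = (G E_q - F G_p)/(2D), Gamma^p_qq = (2G F_q - G G_p - F G_q)/(2D), Gamma^q_pp = (2E F_p - E E_q - F E_p)/(2D), Gamma^q_pq = (E G_p - F E_q)/(2D), Gamma^q_qq = (E G_q - 2F F_q + F G_p)/(2D); substitute and cancel common factors


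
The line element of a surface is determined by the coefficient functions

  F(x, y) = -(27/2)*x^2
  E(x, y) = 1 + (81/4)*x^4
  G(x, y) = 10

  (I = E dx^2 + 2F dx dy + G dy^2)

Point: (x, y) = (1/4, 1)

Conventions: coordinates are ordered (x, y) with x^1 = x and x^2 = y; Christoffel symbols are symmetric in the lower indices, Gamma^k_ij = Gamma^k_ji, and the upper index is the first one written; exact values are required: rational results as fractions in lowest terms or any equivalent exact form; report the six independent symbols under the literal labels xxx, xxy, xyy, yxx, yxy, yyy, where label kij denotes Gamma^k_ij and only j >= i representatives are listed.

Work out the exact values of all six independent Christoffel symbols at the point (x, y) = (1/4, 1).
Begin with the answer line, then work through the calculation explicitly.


Answer: Gamma_xxx = 648/10321, Gamma_xxy = 0, Gamma_xyy = 0, Gamma_yxx = -6912/10321, Gamma_yxy = 0, Gamma_yyy = 0

E = 1105/1024, F = -27/32, G = 10 at the point
E_x = 81/64, E_y = 0, F_x = -27/4, F_y = 0, G_x = 0, G_y = 0
EG - F^2 = 10321/1024;  g^inv = (1024/10321) * [[10, 27/32], [27/32, 1105/1024]]
first-kind symbols [ij,l] = (1/2)(d_i g_jl + d_j g_il - d_l g_ij): [xx,x] = E_x/2 = 81/128, [xx,y] = F_x - E_y/2 = -27/4, [xy,x] = E_y/2 = 0, [xy,y] = G_x/2 = 0, [yy,x] = F_y - G_x/2 = 0, [yy,y] = G_y/2 = 0
Gamma^x_ij = (G*[ij,x] - F*[ij,y])/(EG - F^2), Gamma^y_ij = (E*[ij,y] - F*[ij,x])/(EG - F^2)


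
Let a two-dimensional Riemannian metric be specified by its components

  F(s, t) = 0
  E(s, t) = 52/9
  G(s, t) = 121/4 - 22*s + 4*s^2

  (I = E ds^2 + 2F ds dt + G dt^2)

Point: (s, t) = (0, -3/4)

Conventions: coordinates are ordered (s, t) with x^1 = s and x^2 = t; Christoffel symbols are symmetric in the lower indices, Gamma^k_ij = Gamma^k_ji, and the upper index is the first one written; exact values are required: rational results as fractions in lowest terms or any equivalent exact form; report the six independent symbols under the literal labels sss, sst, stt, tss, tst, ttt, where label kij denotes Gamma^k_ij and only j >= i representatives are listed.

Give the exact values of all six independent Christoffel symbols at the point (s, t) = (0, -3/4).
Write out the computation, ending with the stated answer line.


E = 52/9, F = 0, G = 121/4 at the point
E_s = 0, E_t = 0, F_s = 0, F_t = 0, G_s = -22, G_t = 0
EG - F^2 = 1573/9;  g^inv = (9/1573) * [[121/4, 0], [0, 52/9]]
first-kind symbols [ij,l] = (1/2)(d_i g_jl + d_j g_il - d_l g_ij): [ss,s] = E_s/2 = 0, [ss,t] = F_s - E_t/2 = 0, [st,s] = E_t/2 = 0, [st,t] = G_s/2 = -11, [tt,s] = F_t - G_s/2 = 11, [tt,t] = G_t/2 = 0
Gamma^s_ij = (G*[ij,s] - F*[ij,t])/(EG - F^2), Gamma^t_ij = (E*[ij,t] - F*[ij,s])/(EG - F^2)

Answer: Gamma_sss = 0, Gamma_sst = 0, Gamma_stt = 99/52, Gamma_tss = 0, Gamma_tst = -4/11, Gamma_ttt = 0


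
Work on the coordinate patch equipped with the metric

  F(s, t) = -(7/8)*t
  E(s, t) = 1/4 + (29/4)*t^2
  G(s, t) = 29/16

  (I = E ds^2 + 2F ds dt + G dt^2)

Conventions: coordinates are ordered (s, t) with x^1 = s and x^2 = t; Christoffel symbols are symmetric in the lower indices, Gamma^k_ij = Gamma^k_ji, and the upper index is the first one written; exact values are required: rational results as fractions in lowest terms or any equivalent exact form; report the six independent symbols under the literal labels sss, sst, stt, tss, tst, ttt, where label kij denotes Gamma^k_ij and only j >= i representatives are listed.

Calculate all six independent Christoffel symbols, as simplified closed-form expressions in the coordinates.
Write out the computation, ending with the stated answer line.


E = 1/4 + (29/4)*t^2; F = -(7/8)*t; G = 29/16
Gamma^k_ij = (1/2) g^{kl} (d_i g_jl + d_j g_il - d_l g_ij), with g^inv = (1/(EG-F^2)) [[G, -F], [-F, E]]
first partials: E_s = 0, E_t = (29/2)*t, F_s = 0, F_t = -7/8, G_s = 0, G_t = 0
D = EG - F^2 = 29/64 + (99/8)*t^2
expanded: Gamma^s_ss = (G E_s - 2F F_s + F E_t)/(2D), Gamma^s_st = (G E_t - F G_s)/(2D), Gamma^s_tt = (2G F_t - G G_s - F G_t)/(2D), Gamma^t_ss = (2E F_s - E E_t - F E_s)/(2D), Gamma^t_st = (E G_s - F E_t)/(2D), Gamma^t_tt = (E G_t - 2F F_t + F G_s)/(2D); substitute and cancel common factors

Answer: Gamma_sss = -406*t^2/(792*t^2 + 29), Gamma_sst = 841*t/(792*t^2 + 29), Gamma_stt = -203/(1584*t^2 + 58), Gamma_tss = (-3364*t^3 - 116*t)/(792*t^2 + 29), Gamma_tst = 406*t^2/(792*t^2 + 29), Gamma_ttt = -49*t/(792*t^2 + 29)


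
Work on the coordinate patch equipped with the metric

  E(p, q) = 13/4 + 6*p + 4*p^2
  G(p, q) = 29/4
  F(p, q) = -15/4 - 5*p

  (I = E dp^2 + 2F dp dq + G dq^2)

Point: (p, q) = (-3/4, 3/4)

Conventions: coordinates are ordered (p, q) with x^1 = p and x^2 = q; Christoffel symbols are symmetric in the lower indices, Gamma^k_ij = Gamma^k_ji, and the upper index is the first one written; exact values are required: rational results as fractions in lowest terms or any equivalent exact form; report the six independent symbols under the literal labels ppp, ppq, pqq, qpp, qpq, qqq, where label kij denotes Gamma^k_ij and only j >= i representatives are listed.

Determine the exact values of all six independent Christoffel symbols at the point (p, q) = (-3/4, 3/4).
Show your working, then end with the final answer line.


E = 1, F = 0, G = 29/4 at the point
E_p = 0, E_q = 0, F_p = -5, F_q = 0, G_p = 0, G_q = 0
EG - F^2 = 29/4;  g^inv = (4/29) * [[29/4, 0], [0, 1]]
first-kind symbols [ij,l] = (1/2)(d_i g_jl + d_j g_il - d_l g_ij): [pp,p] = E_p/2 = 0, [pp,q] = F_p - E_q/2 = -5, [pq,p] = E_q/2 = 0, [pq,q] = G_p/2 = 0, [qq,p] = F_q - G_p/2 = 0, [qq,q] = G_q/2 = 0
Gamma^p_ij = (G*[ij,p] - F*[ij,q])/(EG - F^2), Gamma^q_ij = (E*[ij,q] - F*[ij,p])/(EG - F^2)

Answer: Gamma_ppp = 0, Gamma_ppq = 0, Gamma_pqq = 0, Gamma_qpp = -20/29, Gamma_qpq = 0, Gamma_qqq = 0


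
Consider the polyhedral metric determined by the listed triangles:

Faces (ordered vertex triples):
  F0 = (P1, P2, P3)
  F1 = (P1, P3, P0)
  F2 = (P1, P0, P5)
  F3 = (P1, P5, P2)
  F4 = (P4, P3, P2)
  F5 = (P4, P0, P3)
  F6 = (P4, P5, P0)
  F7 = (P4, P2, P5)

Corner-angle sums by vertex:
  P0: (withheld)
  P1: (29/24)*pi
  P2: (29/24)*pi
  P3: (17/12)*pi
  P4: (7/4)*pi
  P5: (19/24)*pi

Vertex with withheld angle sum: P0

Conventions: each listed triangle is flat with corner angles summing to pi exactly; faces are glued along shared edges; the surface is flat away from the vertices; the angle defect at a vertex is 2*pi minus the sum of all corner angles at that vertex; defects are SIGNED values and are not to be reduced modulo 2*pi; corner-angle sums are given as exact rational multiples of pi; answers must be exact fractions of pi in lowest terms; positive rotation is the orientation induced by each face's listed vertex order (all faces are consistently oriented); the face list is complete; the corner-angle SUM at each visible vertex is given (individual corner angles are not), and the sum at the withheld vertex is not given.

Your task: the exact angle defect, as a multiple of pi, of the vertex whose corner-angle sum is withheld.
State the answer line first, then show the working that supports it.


Answer: defect(P0) = (3/8)*pi

V = 6, E = 12, F = 8; chi = V - E + F = 2
Gauss-Bonnet: total defect = 2*pi*chi = 4*pi; visible defects sum to (29/8)*pi


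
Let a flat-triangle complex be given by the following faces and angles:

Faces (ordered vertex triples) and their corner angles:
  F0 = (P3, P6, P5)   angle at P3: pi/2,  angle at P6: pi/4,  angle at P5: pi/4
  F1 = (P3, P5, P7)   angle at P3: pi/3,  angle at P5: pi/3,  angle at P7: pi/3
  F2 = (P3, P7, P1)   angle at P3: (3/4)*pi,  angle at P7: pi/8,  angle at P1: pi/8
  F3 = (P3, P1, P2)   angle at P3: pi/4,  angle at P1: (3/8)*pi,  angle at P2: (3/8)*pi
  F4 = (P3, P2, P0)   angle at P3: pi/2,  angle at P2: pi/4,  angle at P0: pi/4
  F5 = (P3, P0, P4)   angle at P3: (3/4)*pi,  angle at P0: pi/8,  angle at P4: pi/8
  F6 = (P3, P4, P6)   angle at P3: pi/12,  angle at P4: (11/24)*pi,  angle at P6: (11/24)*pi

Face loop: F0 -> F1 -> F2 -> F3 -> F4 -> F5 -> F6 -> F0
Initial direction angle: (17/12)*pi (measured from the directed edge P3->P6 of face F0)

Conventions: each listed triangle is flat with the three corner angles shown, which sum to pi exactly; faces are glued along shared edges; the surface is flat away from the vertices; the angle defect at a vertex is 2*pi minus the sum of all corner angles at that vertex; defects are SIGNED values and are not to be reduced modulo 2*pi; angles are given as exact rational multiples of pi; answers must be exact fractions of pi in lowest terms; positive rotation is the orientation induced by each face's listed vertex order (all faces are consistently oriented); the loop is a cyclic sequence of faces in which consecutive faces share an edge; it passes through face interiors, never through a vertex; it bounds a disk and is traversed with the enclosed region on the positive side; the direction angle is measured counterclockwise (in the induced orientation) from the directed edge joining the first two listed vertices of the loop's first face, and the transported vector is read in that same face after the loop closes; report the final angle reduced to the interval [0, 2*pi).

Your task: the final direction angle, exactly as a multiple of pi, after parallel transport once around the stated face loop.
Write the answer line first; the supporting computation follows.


Answer: final direction angle = pi/4

enclosed vertex P3: corner angles sum to (19/6)*pi, defect = 2*pi - (19/6)*pi = (-7/6)*pi
transport around the loop rotates by the sum of enclosed defects; add to the initial angle mod 2*pi
final angle = (17/12)*pi - (7/6)*pi = pi/4 (mod 2*pi)


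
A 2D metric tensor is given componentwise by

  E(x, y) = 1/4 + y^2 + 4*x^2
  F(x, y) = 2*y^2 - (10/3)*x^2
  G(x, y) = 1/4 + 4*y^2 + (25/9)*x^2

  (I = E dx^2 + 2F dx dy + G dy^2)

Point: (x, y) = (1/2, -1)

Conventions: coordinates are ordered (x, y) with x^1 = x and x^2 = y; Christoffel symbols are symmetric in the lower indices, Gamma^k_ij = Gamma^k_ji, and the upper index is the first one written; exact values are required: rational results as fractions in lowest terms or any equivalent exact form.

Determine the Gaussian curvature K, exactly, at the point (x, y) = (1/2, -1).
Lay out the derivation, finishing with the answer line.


E = 9/4, F = 7/6, G = 89/18, EG - F^2 = 703/72 at the point
E_x = 4, E_y = -2, F_x = -10/3, F_y = -4, G_x = 25/9, G_y = -8
E_yy = 2, F_xy = 0, G_xx = 50/9
Evaluate Brioschi's two determinant matrices M1, M2 and divide by (EG - F^2)^2.
M1 = [[-E_yy/2 + F_xy - G_xx/2, E_x/2, F_x - E_y/2], [F_y - G_x/2, E, F], [G_y/2, F, G]] = [[-34/9, 2, -7/3], [-97/18, 9/4, 7/6], [-4, 7/6, 89/18]]; det M1 = 20/27
M2 = [[0, E_y/2, G_x/2], [E_y/2, E, F], [G_x/2, F, G]] = [[0, -1, 25/18], [-1, 9/4, 7/6], [25/18, 7/6, 89/18]]; det M2 = -5411/432
det M1 - det M2 = 5731/432; K = 5731/432 / (703/72)^2 = 68772/494209

Answer: K = 68772/494209


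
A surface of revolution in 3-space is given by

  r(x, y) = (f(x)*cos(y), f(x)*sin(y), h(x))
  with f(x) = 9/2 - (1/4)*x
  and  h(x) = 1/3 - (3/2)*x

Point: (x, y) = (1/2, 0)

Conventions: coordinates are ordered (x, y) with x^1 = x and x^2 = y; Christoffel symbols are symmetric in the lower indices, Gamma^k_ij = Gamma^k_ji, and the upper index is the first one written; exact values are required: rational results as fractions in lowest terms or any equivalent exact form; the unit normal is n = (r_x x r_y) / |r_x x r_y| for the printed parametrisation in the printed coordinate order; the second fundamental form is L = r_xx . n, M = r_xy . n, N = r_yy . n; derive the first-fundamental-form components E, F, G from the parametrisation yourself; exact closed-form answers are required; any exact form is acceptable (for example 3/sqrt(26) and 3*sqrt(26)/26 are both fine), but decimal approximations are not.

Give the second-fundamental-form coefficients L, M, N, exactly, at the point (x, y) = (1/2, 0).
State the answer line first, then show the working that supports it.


Answer: L = 0, M = 0, N = -105*sqrt(37)/148

f = 35/8, f' = -1/4, f'' = 0, h' = -3/2, h'' = 0
E = 37/16, F = 0, G = 1225/64; answer radicand W^2 = 37/16
unnormalised second-form numerators: l = 0, m = 0, n = -105/16; L = l/sqrt(37/16), and similarly M = m/sqrt(W^2), N = n/sqrt(W^2)


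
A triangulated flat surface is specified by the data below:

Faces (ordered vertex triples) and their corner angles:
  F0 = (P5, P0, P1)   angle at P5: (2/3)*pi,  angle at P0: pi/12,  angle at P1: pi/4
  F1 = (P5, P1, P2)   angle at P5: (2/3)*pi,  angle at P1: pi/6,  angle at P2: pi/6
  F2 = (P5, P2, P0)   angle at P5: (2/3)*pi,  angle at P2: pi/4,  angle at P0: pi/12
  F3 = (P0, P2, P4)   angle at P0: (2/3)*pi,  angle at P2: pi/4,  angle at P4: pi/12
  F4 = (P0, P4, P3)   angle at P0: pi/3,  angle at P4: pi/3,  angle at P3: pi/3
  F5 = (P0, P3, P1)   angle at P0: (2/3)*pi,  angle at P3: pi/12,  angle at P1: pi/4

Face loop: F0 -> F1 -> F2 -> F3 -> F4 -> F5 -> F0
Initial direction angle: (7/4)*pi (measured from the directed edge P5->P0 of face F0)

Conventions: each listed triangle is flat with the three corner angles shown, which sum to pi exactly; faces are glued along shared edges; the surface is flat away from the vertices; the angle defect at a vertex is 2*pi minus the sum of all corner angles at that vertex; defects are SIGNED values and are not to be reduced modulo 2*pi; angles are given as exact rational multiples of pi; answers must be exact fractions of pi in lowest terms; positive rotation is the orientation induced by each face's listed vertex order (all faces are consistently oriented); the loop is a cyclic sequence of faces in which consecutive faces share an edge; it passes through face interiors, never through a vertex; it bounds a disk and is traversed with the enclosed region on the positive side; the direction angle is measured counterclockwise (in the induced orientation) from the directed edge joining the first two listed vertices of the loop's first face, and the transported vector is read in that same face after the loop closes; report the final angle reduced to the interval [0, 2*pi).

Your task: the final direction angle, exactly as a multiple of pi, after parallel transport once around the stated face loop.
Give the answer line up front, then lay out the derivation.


Answer: final direction angle = (23/12)*pi

enclosed vertex P0: corner angles sum to (11/6)*pi, defect = 2*pi - (11/6)*pi = pi/6
enclosed vertex P5: corner angles sum to 2*pi, defect = 2*pi - 2*pi = 0
the rotation equals the total enclosed defect, so the final angle is initial + defects (mod 2*pi)
final angle = (7/4)*pi + pi/6 = (23/12)*pi (mod 2*pi)


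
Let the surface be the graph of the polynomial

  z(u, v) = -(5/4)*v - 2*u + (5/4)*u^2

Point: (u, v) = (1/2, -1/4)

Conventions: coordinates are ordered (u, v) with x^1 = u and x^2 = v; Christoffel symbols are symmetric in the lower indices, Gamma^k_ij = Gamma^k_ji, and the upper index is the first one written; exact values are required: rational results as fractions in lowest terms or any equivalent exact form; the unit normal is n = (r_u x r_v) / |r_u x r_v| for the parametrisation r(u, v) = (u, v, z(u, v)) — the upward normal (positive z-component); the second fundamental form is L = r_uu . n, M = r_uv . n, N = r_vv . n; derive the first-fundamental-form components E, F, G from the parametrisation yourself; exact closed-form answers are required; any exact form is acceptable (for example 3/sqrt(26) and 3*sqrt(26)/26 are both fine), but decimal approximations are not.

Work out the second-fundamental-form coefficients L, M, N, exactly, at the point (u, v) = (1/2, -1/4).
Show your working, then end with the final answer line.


z_u = -3/4, z_v = -5/4, z_uu = 5/2, z_uv = 0, z_vv = 0
E = 25/16, F = 15/16, G = 41/16; answer radicand W^2 = 25/8
unnormalised second-form numerators: l = 5/2, m = 0, n = 0; L = l/sqrt(25/8), and similarly M = m/sqrt(W^2), N = n/sqrt(W^2)

Answer: L = sqrt(2), M = 0, N = 0


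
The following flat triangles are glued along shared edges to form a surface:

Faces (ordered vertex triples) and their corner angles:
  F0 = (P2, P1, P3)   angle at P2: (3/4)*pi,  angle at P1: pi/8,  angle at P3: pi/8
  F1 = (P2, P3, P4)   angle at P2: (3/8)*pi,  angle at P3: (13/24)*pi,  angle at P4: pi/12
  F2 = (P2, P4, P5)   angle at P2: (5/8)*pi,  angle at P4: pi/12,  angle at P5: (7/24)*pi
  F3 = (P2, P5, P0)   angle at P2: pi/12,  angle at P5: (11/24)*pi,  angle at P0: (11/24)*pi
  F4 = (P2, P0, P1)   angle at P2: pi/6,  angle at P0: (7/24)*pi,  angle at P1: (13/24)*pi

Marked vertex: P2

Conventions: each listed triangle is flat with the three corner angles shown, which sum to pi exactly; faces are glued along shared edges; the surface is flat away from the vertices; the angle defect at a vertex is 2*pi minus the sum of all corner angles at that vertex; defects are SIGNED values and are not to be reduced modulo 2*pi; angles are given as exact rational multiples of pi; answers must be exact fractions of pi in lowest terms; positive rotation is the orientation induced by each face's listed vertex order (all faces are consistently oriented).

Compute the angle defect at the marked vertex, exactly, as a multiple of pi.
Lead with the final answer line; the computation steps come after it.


Answer: defect(P2) = 0

Sum of corner angles at P2: 2*pi
defect = 2*pi - 2*pi


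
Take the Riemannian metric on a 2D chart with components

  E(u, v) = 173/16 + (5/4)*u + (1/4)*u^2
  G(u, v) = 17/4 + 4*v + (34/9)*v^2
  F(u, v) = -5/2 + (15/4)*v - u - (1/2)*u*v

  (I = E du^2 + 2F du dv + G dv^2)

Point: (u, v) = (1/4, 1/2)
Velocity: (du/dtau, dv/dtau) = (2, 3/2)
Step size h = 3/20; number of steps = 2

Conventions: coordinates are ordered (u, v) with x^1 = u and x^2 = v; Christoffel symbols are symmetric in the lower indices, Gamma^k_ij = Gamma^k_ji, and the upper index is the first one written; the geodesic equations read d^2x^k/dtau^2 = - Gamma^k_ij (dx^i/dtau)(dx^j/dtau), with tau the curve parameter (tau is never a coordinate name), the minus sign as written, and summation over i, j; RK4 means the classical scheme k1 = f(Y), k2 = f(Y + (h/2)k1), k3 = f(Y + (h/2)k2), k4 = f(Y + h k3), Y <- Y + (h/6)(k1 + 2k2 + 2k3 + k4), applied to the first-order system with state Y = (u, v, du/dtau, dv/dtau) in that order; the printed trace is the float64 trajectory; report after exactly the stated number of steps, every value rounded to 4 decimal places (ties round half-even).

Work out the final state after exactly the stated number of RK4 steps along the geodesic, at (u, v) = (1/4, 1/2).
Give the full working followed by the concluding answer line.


f(Y) = (du/dtau, dv/dtau, -Gamma^u_ij Y'^i Y'^j, -Gamma^v_ij Y'^i Y'^j) with the Gammas evaluated at the stage position; h = 0.150000; intermediate values shown to 6 dp
step 0: u = 0.2500, v = 0.5000, du/dtau = 2.0000, dv/dtau = 1.5000
step 1:
  k1: at (u, v) = (0.250000, 0.500000), (du/dtau, dv/dtau) = (2.000000, 1.500000); Gamma_uuu = 0.047612, Gamma_uuv = 0.000000, Gamma_uvv = 0.374985, Gamma_vuu = -0.167541, Gamma_vuv = 0.000000, Gamma_vvv = 0.589404; k1 = (2.000000, 1.500000, -1.034165, -0.655996)
  k2: at (u, v) = (0.400000, 0.612500), (du/dtau, dv/dtau) = (1.922438, 1.450800); Gamma_uuu = 0.053885, Gamma_uuv = 0.000000, Gamma_uvv = 0.348667, Gamma_vuu = -0.156106, Gamma_vuv = 0.000000, Gamma_vvv = 0.562615; k2 = (1.922438, 1.450800, -0.933028, -0.607274)
  k3: at (u, v) = (0.394183, 0.608810), (du/dtau, dv/dtau) = (1.930023, 1.454454); Gamma_uuu = 0.053697, Gamma_uuv = 0.000000, Gamma_uvv = 0.349508, Gamma_vuu = -0.156471, Gamma_vuv = 0.000000, Gamma_vvv = 0.563416; k3 = (1.930023, 1.454454, -0.939383, -0.609018)
  k4: at (u, v) = (0.539503, 0.718168), (du/dtau, dv/dtau) = (1.859093, 1.408647); Gamma_uuu = 0.058899, Gamma_uuv = 0.000000, Gamma_uvv = 0.326252, Gamma_vuu = -0.146319, Gamma_vuv = 0.000000, Gamma_vvv = 0.538995; k4 = (1.859093, 1.408647, -0.850946, -0.563811)
  Y <- Y + (h/6)(k1 + 2k2 + 2k3 + k4): u = 0.5391, v = 0.7180, du/dtau = 1.8593, dv/dtau = 1.4087
step 2:
  k1: at (u, v) = (0.539100, 0.717979), (du/dtau, dv/dtau) = (1.859252, 1.408690); Gamma_uuu = 0.058891, Gamma_uuv = 0.000000, Gamma_uvv = 0.326294, Gamma_vuu = -0.146337, Gamma_vuv = 0.000000, Gamma_vvv = 0.539029; k1 = (1.859252, 1.408690, -0.851075, -0.563794)
  k2: at (u, v) = (0.678544, 0.823631), (du/dtau, dv/dtau) = (1.795421, 1.366406); Gamma_uuu = 0.063172, Gamma_uuv = 0.000000, Gamma_uvv = 0.305852, Gamma_vuu = -0.137375, Gamma_vuv = 0.000000, Gamma_vvv = 0.516903; k2 = (1.795421, 1.366406, -0.774682, -0.522258)
  k3: at (u, v) = (0.673757, 0.820459), (du/dtau, dv/dtau) = (1.801151, 1.369521); Gamma_uuu = 0.063055, Gamma_uuv = 0.000000, Gamma_uvv = 0.306452, Gamma_vuu = -0.137638, Gamma_vuv = 0.000000, Gamma_vvv = 0.517521; k3 = (1.801151, 1.369521, -0.779336, -0.524138)
  k4: at (u, v) = (0.809273, 0.923407), (du/dtau, dv/dtau) = (1.742351, 1.330069); Gamma_uuu = 0.066633, Gamma_uuv = 0.000000, Gamma_uvv = 0.288195, Gamma_vuu = -0.129606, Gamma_vuv = 0.000000, Gamma_vvv = 0.497263; k4 = (1.742351, 1.330069, -0.712126, -0.486243)
  Y <- Y + (h/6)(k1 + 2k2 + 2k3 + k4): u = 0.8090, v = 0.9232, du/dtau = 1.7425, dv/dtau = 1.3301

Answer: u = 0.8090, v = 0.9232, du/dtau = 1.7425, dv/dtau = 1.3301


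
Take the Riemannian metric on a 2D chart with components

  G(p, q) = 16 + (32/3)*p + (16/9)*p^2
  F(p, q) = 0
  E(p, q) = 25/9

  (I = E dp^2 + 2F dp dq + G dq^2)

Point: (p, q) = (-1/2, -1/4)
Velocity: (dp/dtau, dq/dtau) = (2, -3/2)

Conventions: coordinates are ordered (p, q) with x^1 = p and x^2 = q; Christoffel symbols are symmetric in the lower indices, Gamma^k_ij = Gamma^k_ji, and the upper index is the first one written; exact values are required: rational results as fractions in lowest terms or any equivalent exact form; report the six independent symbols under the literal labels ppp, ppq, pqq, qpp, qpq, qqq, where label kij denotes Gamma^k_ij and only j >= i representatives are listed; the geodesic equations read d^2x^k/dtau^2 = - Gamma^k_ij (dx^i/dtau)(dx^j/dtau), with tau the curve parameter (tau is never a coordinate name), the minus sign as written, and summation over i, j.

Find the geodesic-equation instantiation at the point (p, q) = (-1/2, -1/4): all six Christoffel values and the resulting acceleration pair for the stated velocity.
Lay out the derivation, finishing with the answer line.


E = 25/9, F = 0, G = 100/9 at the point
E_p = 0, E_q = 0, F_p = 0, F_q = 0, G_p = 80/9, G_q = 0
EG - F^2 = 2500/81;  g^inv = (81/2500) * [[100/9, 0], [0, 25/9]]
first-kind symbols [ij,l] = (1/2)(d_i g_jl + d_j g_il - d_l g_ij): [pp,p] = E_p/2 = 0, [pp,q] = F_p - E_q/2 = 0, [pq,p] = E_q/2 = 0, [pq,q] = G_p/2 = 40/9, [qq,p] = F_q - G_p/2 = -40/9, [qq,q] = G_q/2 = 0
Gamma^p_ij = (G*[ij,p] - F*[ij,q])/(EG - F^2), Gamma^q_ij = (E*[ij,q] - F*[ij,p])/(EG - F^2)
Gamma_ppp = 0, Gamma_ppq = 0, Gamma_pqq = -8/5, Gamma_qpp = 0, Gamma_qpq = 2/5, Gamma_qqq = 0
d^2p/dtau^2 = -(Gamma_ppp*(2)^2 + 2*Gamma_ppq*(2)*(-3/2) + Gamma_pqq*(-3/2)^2) = 18/5
d^2q/dtau^2 = -(Gamma_qpp*(2)^2 + 2*Gamma_qpq*(2)*(-3/2) + Gamma_qqq*(-3/2)^2) = 12/5

Answer: Gamma_ppp = 0, Gamma_ppq = 0, Gamma_pqq = -8/5, Gamma_qpp = 0, Gamma_qpq = 2/5, Gamma_qqq = 0; accelerations (d^2p/dtau^2, d^2q/dtau^2) = (18/5, 12/5)


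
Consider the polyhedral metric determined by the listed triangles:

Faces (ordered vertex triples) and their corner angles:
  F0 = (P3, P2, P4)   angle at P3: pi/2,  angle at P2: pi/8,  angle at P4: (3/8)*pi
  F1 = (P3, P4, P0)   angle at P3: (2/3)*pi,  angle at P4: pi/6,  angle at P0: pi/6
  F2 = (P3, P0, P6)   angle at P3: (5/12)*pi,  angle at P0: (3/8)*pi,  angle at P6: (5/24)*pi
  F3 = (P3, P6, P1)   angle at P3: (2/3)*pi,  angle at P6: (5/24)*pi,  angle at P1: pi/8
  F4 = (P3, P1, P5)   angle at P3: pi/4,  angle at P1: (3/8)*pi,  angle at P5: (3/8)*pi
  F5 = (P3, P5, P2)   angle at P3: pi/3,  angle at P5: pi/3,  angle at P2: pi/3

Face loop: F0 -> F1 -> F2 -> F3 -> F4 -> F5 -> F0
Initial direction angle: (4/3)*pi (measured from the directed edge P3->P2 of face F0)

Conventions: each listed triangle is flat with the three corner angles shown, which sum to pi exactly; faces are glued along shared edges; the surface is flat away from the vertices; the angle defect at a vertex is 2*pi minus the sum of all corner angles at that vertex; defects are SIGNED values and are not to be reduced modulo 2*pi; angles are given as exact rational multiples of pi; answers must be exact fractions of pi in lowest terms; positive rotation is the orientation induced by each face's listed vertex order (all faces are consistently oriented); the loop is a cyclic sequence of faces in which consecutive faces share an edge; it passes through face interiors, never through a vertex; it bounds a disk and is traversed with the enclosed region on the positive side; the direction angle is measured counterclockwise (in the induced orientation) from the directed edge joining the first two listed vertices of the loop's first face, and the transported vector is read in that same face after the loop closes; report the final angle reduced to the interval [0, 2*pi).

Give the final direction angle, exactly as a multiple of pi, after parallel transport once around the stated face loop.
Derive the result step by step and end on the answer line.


enclosed vertex P3: corner angles sum to (17/6)*pi, defect = 2*pi - (17/6)*pi = (-5/6)*pi
by Gauss-Bonnet the loop rotates the vector by the enclosed defect sum (positive orientation, mod 2*pi)
final angle = (4/3)*pi - (5/6)*pi = pi/2 (mod 2*pi)

Answer: final direction angle = pi/2
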